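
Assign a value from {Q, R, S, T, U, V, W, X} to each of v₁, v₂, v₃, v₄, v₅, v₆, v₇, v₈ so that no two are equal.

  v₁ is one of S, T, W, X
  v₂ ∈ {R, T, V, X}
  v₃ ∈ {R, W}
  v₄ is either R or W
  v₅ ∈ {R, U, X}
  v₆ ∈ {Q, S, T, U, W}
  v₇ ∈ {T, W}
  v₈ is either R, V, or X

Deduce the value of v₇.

T

The 8 variables together cover exactly {Q, R, S, T, U, V, W, X} — 8 values for 8 variables — and Q appears only in v₆'s list, so v₆ = Q.
The 7 still-open variables draw from only 7 values {R, S, T, U, V, W, X}, so each is used; only v₁ can be S, hence v₁ = S.
The 6 still-open variables together cover exactly {R, T, U, V, W, X} — 6 values for 6 variables — and U appears only in v₅'s list, so v₅ = U.
v₃ and v₄ between them cover only {R, W} — a naked pair. Remove those values from v₂, v₇, v₈.
So v₇ = T.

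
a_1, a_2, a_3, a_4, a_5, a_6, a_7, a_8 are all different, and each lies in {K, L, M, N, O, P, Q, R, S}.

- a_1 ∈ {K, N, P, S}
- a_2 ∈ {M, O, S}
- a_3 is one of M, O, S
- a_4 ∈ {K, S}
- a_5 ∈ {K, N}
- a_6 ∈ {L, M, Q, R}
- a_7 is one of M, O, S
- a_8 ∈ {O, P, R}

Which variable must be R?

a_8

The 3 variables a_2, a_3, a_7 are confined to {M, O, S}, which locks those values in; drop them from a_1, a_4, a_6, a_8.
a_4 must be K (only option left). Strike K from a_1, a_5.
a_5's domain is down to {N}, so a_5 = N. Strike N from a_1.
a_1 must be P (only option left). Remove P from a_8.
So R goes to a_8.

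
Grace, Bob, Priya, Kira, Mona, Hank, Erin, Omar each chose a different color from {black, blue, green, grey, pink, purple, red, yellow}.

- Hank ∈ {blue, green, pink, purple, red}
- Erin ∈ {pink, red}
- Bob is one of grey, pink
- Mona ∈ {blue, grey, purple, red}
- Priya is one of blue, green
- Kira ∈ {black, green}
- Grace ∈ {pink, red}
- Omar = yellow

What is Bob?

grey

Omar has just one choice, so Omar = yellow.
Among the 7 still-open variables, black fits only Kira (and all 7 values in {black, blue, green, grey, pink, purple, red} must be used), so Kira = black.
Grace and Erin between them cover only {pink, red} — a naked pair. Remove those values from Bob, Mona, Hank.
So Bob = grey.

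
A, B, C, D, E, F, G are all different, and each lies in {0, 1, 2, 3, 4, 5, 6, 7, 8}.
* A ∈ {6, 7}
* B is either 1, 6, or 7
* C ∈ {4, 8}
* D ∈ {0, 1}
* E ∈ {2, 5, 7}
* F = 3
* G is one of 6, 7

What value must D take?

0

F has just one choice, so F = 3.
A and G share exactly the 2 values {6, 7}; by pigeonhole those values go to them, so strike 6, 7 from B, E.
B must be 1 (only option left). Eliminate 1 elsewhere: D.
So D = 0.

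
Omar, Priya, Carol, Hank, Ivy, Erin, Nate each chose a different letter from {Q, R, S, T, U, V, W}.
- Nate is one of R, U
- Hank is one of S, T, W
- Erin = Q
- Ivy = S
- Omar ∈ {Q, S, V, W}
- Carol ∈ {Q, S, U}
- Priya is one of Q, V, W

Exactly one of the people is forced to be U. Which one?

Carol

Ivy must be S (only option left). Strike S from Omar, Carol, Hank.
Erin has just one choice, so Erin = Q. Strike Q from Omar, Priya, Carol.
So U goes to Carol.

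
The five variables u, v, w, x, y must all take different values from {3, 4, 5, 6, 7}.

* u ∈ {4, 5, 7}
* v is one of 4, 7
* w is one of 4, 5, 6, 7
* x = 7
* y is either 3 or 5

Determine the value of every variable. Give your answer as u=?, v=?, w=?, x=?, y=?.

x has just one choice, so x = 7. Remove 7 from u, v, w.
v's domain is down to {4}, so v = 4. So u, w can't be 4.
That leaves u = 5. So w, y can't be 5.
That leaves w = 6.
y's domain is down to {3}, so y = 3.

u=5, v=4, w=6, x=7, y=3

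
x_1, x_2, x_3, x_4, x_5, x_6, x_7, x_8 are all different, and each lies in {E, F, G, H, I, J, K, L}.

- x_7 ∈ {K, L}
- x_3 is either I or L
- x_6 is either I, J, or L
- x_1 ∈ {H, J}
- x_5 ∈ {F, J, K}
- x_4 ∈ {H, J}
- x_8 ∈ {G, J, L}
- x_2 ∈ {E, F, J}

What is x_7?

The 8 variables together cover exactly {E, F, G, H, I, J, K, L} — 8 values for 8 variables — and E appears only in x_2's list, so x_2 = E.
Among the 7 still-open variables, F fits only x_5 (and all 7 values in {F, G, H, I, J, K, L} must be used), so x_5 = F.
The 6 still-open variables draw from only 6 values {G, H, I, J, K, L}, so each is used; only x_8 can be G, hence x_8 = G.
Among the 5 still-open variables, K fits only x_7 (and all 5 values in {H, I, J, K, L} must be used), so x_7 = K.

K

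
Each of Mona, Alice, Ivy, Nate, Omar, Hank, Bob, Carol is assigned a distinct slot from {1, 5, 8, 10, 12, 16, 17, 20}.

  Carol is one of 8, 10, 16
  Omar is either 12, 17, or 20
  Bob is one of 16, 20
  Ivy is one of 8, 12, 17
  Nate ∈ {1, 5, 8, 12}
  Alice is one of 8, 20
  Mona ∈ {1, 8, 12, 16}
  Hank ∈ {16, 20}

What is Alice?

8

Among the 8 variables, 5 fits only Nate (and all 8 values in {1, 5, 8, 10, 12, 16, 17, 20} must be used), so Nate = 5.
Among the 7 still-open variables, 1 fits only Mona (and all 7 values in {1, 8, 10, 12, 16, 17, 20} must be used), so Mona = 1.
The 6 still-open variables together cover exactly {8, 10, 12, 16, 17, 20} — 6 values for 6 variables — and 10 appears only in Carol's list, so Carol = 10.
The 2 variables Hank and Bob are confined to {16, 20}, which locks those values in; drop them from Alice, Omar.
So Alice = 8.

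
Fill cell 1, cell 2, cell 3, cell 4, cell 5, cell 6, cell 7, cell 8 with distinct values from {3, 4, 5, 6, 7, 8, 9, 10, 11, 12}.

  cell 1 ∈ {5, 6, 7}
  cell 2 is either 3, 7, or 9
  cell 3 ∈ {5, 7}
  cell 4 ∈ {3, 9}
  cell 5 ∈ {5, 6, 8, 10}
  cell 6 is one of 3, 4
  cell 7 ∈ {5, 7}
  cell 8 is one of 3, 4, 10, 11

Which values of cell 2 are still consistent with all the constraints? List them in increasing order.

The 2 variables cell 3 and cell 7 are confined to {5, 7}, which locks those values in; drop them from cell 1, cell 2, cell 5.
cell 1 has just one choice, so cell 1 = 6. Eliminate 6 elsewhere: cell 5.
cell 2 and cell 4 share exactly the 2 values {3, 9}; by pigeonhole those values go to them, so strike 3, 9 from cell 6, cell 8.
That leaves cell 6 = 4. So cell 8 can't be 4.
No further eliminations apply; cell 2 can still be any of 3, 9.

3, 9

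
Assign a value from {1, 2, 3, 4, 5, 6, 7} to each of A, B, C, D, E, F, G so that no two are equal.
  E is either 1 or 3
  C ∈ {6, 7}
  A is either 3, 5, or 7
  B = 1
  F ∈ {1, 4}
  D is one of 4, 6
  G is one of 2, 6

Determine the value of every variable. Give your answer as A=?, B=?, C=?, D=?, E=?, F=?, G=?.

B must be 1 (only option left). So E, F can't be 1.
E has just one choice, so E = 3. So A can't be 3.
F's domain is down to {4}, so F = 4. Remove 4 from D.
D's domain is down to {6}, so D = 6. So C, G can't be 6.
G's domain is down to {2}, so G = 2.
That leaves C = 7. Strike 7 from A.
That leaves A = 5.

A=5, B=1, C=7, D=6, E=3, F=4, G=2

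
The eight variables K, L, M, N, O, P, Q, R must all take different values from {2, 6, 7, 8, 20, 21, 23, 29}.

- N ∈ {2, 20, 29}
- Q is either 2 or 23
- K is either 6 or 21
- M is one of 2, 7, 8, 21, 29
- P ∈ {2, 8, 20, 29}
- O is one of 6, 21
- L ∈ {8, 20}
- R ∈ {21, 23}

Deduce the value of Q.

2

The 8 variables together cover exactly {2, 6, 7, 8, 20, 21, 23, 29} — 8 values for 8 variables — and 7 appears only in M's list, so M = 7.
K and O between them cover only {6, 21} — a naked pair. Remove those values from R.
That leaves R = 23. Eliminate 23 elsewhere: Q.
So Q = 2.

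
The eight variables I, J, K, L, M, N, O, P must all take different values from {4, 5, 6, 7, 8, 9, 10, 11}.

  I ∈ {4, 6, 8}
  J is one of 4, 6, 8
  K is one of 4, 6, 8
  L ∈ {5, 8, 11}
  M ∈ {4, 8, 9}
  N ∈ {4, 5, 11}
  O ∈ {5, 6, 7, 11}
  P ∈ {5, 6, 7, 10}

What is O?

Among the 8 variables, 9 fits only M (and all 8 values in {4, 5, 6, 7, 8, 9, 10, 11} must be used), so M = 9.
The 7 still-open variables together cover exactly {4, 5, 6, 7, 8, 10, 11} — 7 values for 7 variables — and 10 appears only in P's list, so P = 10.
The 6 still-open variables draw from only 6 values {4, 5, 6, 7, 8, 11}, so each is used; only O can be 7, hence O = 7.

7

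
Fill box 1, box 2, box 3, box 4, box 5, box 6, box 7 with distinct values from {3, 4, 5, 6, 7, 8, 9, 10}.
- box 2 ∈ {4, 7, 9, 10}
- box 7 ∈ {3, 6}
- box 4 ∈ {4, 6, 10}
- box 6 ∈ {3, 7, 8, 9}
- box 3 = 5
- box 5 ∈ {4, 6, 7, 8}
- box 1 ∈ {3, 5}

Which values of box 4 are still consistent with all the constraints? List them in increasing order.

box 3 must be 5 (only option left). Strike 5 from box 1.
box 1 must be 3 (only option left). Strike 3 from box 6, box 7.
box 7 has just one choice, so box 7 = 6. Strike 6 from box 4, box 5.
No further eliminations apply; box 4 can still be any of 4, 10.

4, 10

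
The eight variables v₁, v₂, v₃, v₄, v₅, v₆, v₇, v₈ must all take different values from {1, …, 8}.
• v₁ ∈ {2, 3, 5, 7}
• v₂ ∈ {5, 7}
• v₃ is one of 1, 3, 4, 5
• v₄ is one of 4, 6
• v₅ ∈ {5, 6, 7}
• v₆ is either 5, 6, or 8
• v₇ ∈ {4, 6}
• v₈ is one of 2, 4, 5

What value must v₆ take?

Among the 8 variables, 1 fits only v₃ (and all 8 values in {1, 2, 3, 4, 5, 6, 7, 8} must be used), so v₃ = 1.
The 7 still-open variables together cover exactly {2, 3, 4, 5, 6, 7, 8} — 7 values for 7 variables — and 3 appears only in v₁'s list, so v₁ = 3.
Among the 6 still-open variables, 2 fits only v₈ (and all 6 values in {2, 4, 5, 6, 7, 8} must be used), so v₈ = 2.
Among the 5 still-open variables, 8 fits only v₆ (and all 5 values in {4, 5, 6, 7, 8} must be used), so v₆ = 8.

8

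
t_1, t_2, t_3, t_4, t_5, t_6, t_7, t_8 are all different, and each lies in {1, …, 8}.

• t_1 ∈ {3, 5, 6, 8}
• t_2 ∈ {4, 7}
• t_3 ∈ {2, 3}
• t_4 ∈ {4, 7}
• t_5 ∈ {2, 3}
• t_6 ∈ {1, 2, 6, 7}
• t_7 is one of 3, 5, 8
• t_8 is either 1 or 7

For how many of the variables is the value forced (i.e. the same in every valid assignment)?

2

t_2 and t_4 between them cover only {4, 7} — a naked pair. Remove those values from t_6, t_8.
t_8's domain is down to {1}, so t_8 = 1. Remove 1 from t_6.
t_3 and t_5 share exactly the 2 values {2, 3}; by pigeonhole those values go to them, so strike 2, 3 from t_1, t_6, t_7.
t_6's domain is down to {6}, so t_6 = 6. Remove 6 from t_1.
Determined: t_6=6, t_8=1. The other variables each still have more than one consistent value. That makes 2.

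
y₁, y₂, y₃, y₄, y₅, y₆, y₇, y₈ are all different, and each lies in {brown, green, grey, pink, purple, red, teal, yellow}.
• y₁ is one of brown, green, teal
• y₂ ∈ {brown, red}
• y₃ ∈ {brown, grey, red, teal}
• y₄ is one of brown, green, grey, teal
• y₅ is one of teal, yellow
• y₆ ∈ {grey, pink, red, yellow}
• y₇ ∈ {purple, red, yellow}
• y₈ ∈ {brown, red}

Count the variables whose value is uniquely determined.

3

The 8 variables draw from only 8 values {brown, green, grey, pink, purple, red, teal, yellow}, so each is used; only y₆ can be pink, hence y₆ = pink.
The 7 still-open variables draw from only 7 values {brown, green, grey, purple, red, teal, yellow}, so each is used; only y₇ can be purple, hence y₇ = purple.
The 6 still-open variables draw from only 6 values {brown, green, grey, red, teal, yellow}, so each is used; only y₅ can be yellow, hence y₅ = yellow.
y₂ and y₈ between them cover only {brown, red} — a naked pair. Remove those values from y₁, y₃, y₄.
Determined: y₅=yellow, y₆=pink, y₇=purple. The other variables each still have more than one consistent value. That makes 3.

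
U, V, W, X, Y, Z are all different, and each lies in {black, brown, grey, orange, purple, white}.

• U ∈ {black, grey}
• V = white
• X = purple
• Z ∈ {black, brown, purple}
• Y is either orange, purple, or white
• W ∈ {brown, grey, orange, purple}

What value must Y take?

V must be white (only option left). Remove white from Y.
X's domain is down to {purple}, so X = purple. So W, Y, Z can't be purple.
So Y = orange.

orange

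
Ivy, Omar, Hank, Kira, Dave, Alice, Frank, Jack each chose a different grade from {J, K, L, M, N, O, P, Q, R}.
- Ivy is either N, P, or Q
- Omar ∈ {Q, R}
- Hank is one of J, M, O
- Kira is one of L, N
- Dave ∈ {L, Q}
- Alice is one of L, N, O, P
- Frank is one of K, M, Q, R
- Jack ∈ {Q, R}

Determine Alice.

O

Omar and Jack between them cover only {Q, R} — a naked pair. Remove those values from Ivy, Dave, Frank.
Dave has just one choice, so Dave = L. Remove L from Kira, Alice.
Kira has just one choice, so Kira = N. Strike N from Ivy, Alice.
Ivy has just one choice, so Ivy = P. Remove P from Alice.
So Alice = O.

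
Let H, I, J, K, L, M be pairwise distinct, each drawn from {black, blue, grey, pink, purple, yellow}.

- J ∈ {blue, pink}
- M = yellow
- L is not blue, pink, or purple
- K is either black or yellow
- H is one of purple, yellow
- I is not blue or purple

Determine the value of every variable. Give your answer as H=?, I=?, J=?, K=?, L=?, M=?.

M must be yellow (only option left). Remove yellow from H, I, K, L.
That leaves H = purple.
K's domain is down to {black}, so K = black. Eliminate black elsewhere: I, L.
L has just one choice, so L = grey. Eliminate grey elsewhere: I.
I has just one choice, so I = pink. Eliminate pink elsewhere: J.
J's domain is down to {blue}, so J = blue.

H=purple, I=pink, J=blue, K=black, L=grey, M=yellow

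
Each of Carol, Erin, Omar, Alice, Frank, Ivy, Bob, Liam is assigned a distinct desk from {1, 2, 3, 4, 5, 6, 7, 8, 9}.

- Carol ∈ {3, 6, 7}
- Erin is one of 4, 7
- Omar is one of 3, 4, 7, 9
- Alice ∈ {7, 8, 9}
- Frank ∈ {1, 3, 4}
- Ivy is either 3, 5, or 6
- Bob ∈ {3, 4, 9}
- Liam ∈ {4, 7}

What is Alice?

8

The 8 variables draw from only 8 values {1, 3, 4, 5, 6, 7, 8, 9}, so each is used; only Frank can be 1, hence Frank = 1.
The 7 still-open variables together cover exactly {3, 4, 5, 6, 7, 8, 9} — 7 values for 7 variables — and 5 appears only in Ivy's list, so Ivy = 5.
The 6 still-open variables draw from only 6 values {3, 4, 6, 7, 8, 9}, so each is used; only Carol can be 6, hence Carol = 6.
The 5 still-open variables together cover exactly {3, 4, 7, 8, 9} — 5 values for 5 variables — and 8 appears only in Alice's list, so Alice = 8.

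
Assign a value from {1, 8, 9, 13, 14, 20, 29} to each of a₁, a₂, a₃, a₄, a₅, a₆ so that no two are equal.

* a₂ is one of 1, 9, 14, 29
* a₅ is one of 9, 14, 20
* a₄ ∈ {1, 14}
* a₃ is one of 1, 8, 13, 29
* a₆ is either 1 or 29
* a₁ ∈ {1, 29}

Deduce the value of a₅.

20

a₁ and a₆ between them cover only {1, 29} — a naked pair. Remove those values from a₂, a₃, a₄.
That leaves a₄ = 14. Eliminate 14 elsewhere: a₂, a₅.
a₂ must be 9 (only option left). Eliminate 9 elsewhere: a₅.
So a₅ = 20.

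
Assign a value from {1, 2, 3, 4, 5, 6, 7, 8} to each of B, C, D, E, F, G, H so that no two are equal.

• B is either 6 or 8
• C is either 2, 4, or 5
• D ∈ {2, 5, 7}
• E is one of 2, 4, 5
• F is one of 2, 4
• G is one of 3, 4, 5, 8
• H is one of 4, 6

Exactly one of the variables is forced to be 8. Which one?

B

The 7 variables together cover exactly {2, 3, 4, 5, 6, 7, 8} — 7 values for 7 variables — and 3 appears only in G's list, so G = 3.
The 6 still-open variables together cover exactly {2, 4, 5, 6, 7, 8} — 6 values for 6 variables — and 7 appears only in D's list, so D = 7.
The 5 still-open variables draw from only 5 values {2, 4, 5, 6, 8}, so each is used; only B can be 8, hence B = 8.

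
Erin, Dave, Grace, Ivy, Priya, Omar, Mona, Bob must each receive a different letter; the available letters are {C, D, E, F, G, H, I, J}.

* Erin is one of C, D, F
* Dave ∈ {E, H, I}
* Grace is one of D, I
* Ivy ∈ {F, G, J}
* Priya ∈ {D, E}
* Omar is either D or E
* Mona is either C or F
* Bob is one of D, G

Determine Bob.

The 8 variables draw from only 8 values {C, D, E, F, G, H, I, J}, so each is used; only Dave can be H, hence Dave = H.
Among the 7 still-open variables, I fits only Grace (and all 7 values in {C, D, E, F, G, I, J} must be used), so Grace = I.
Among the 6 still-open variables, J fits only Ivy (and all 6 values in {C, D, E, F, G, J} must be used), so Ivy = J.
The 5 still-open variables together cover exactly {C, D, E, F, G} — 5 values for 5 variables — and G appears only in Bob's list, so Bob = G.

G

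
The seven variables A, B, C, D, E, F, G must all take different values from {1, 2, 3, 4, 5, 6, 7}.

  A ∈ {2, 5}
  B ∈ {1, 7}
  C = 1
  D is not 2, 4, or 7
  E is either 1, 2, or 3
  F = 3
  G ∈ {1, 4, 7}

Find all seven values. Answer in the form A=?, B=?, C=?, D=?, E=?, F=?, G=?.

A=5, B=7, C=1, D=6, E=2, F=3, G=4

C must be 1 (only option left). So B, D, E, G can't be 1.
F's domain is down to {3}, so F = 3. So D, E can't be 3.
B's domain is down to {7}, so B = 7. Strike 7 from G.
That leaves E = 2. Remove 2 from A.
G has just one choice, so G = 4.
That leaves A = 5. So D can't be 5.
D has just one choice, so D = 6.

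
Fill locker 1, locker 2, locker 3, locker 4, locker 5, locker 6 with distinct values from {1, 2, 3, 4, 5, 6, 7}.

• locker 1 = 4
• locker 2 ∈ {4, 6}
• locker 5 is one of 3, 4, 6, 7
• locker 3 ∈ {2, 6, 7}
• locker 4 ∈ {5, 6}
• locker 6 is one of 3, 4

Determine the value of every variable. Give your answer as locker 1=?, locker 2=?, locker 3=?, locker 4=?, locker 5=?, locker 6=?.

locker 1=4, locker 2=6, locker 3=2, locker 4=5, locker 5=7, locker 6=3

locker 1 has just one choice, so locker 1 = 4. So locker 2, locker 5, locker 6 can't be 4.
locker 2 has just one choice, so locker 2 = 6. Remove 6 from locker 3, locker 4, locker 5.
That leaves locker 4 = 5.
locker 6 must be 3 (only option left). Remove 3 from locker 5.
locker 5 has just one choice, so locker 5 = 7. So locker 3 can't be 7.
That leaves locker 3 = 2.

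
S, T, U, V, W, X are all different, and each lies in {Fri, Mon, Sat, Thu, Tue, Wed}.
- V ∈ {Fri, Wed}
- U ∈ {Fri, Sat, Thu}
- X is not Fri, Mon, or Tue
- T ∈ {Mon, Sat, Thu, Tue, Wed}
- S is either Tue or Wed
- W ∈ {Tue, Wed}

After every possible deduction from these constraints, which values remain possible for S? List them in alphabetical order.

The 6 variables together cover exactly {Fri, Mon, Sat, Thu, Tue, Wed} — 6 values for 6 variables — and Mon appears only in T's list, so T = Mon.
The 2 variables S and W are confined to {Tue, Wed}, which locks those values in; drop them from V, X.
That leaves V = Fri. Eliminate Fri elsewhere: U.
No further eliminations apply; S can still be any of Tue, Wed.

Tue, Wed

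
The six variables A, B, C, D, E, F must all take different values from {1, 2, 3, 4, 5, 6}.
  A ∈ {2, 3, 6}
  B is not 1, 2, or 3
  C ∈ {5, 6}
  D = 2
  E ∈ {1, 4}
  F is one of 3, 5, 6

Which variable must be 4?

B

D has just one choice, so D = 2. Strike 2 from A.
Among the 5 still-open variables, 1 fits only E (and all 5 values in {1, 3, 4, 5, 6} must be used), so E = 1.
The 4 still-open variables together cover exactly {3, 4, 5, 6} — 4 values for 4 variables — and 4 appears only in B's list, so B = 4.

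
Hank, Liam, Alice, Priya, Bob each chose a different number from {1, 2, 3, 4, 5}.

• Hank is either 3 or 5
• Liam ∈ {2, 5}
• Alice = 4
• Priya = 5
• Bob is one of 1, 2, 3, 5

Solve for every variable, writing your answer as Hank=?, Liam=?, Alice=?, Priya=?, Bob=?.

Hank=3, Liam=2, Alice=4, Priya=5, Bob=1

Alice must be 4 (only option left).
Priya must be 5 (only option left). Eliminate 5 elsewhere: Hank, Liam, Bob.
Hank must be 3 (only option left). Eliminate 3 elsewhere: Bob.
Liam must be 2 (only option left). Eliminate 2 elsewhere: Bob.
That leaves Bob = 1.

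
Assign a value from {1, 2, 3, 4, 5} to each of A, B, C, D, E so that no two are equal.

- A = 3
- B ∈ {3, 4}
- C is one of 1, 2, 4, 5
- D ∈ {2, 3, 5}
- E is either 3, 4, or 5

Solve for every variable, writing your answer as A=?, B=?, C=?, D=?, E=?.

A's domain is down to {3}, so A = 3. So B, D, E can't be 3.
B has just one choice, so B = 4. Eliminate 4 elsewhere: C, E.
E has just one choice, so E = 5. Strike 5 from C, D.
D must be 2 (only option left). Strike 2 from C.
That leaves C = 1.

A=3, B=4, C=1, D=2, E=5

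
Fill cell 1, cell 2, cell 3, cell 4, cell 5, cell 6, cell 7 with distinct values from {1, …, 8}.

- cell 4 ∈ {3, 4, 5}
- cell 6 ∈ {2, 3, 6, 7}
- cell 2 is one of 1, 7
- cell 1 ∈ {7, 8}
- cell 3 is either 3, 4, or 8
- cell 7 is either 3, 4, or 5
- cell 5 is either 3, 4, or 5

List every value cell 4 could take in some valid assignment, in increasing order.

3, 4, 5

The 3 variables cell 4, cell 5, cell 7 are confined to {3, 4, 5}, which locks those values in; drop them from cell 3, cell 6.
cell 3's domain is down to {8}, so cell 3 = 8. Strike 8 from cell 1.
cell 1 has just one choice, so cell 1 = 7. So cell 2, cell 6 can't be 7.
cell 2 must be 1 (only option left).
No further eliminations apply; cell 4 can still be any of 3, 4, 5.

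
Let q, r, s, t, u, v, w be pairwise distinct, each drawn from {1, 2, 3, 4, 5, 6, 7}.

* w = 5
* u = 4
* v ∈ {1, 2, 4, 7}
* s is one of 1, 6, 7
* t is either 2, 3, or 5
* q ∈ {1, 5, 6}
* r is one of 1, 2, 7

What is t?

u's domain is down to {4}, so u = 4. Eliminate 4 elsewhere: v.
w has just one choice, so w = 5. Strike 5 from q, t.
The 5 still-open variables together cover exactly {1, 2, 3, 6, 7} — 5 values for 5 variables — and 3 appears only in t's list, so t = 3.

3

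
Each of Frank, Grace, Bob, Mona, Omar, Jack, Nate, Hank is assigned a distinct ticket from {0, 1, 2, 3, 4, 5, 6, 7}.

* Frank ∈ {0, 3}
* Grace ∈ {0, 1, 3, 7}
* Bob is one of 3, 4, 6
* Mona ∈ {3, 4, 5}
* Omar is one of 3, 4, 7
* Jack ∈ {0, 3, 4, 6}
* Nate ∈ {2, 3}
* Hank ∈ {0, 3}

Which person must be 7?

Omar

Among the 8 variables, 1 fits only Grace (and all 8 values in {0, 1, 2, 3, 4, 5, 6, 7} must be used), so Grace = 1.
The 7 still-open variables together cover exactly {0, 2, 3, 4, 5, 6, 7} — 7 values for 7 variables — and 2 appears only in Nate's list, so Nate = 2.
Among the 6 still-open variables, 5 fits only Mona (and all 6 values in {0, 3, 4, 5, 6, 7} must be used), so Mona = 5.
Among the 5 still-open variables, 7 fits only Omar (and all 5 values in {0, 3, 4, 6, 7} must be used), so Omar = 7.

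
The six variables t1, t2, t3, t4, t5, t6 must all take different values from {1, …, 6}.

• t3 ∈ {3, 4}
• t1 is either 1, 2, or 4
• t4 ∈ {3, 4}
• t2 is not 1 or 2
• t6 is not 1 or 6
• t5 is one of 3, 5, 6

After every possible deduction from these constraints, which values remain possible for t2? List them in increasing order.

Among the 6 variables, 1 fits only t1 (and all 6 values in {1, 2, 3, 4, 5, 6} must be used), so t1 = 1.
The 5 still-open variables together cover exactly {2, 3, 4, 5, 6} — 5 values for 5 variables — and 2 appears only in t6's list, so t6 = 2.
The 2 variables t3 and t4 are confined to {3, 4}, which locks those values in; drop them from t2, t5.
No further eliminations apply; t2 can still be any of 5, 6.

5, 6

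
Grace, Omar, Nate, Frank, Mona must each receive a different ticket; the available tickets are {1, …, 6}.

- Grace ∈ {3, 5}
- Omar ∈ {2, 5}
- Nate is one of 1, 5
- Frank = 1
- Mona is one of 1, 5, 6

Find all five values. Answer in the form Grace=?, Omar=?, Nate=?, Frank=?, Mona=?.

Frank's domain is down to {1}, so Frank = 1. Eliminate 1 elsewhere: Nate, Mona.
Nate's domain is down to {5}, so Nate = 5. So Grace, Omar, Mona can't be 5.
Mona must be 6 (only option left).
Grace's domain is down to {3}, so Grace = 3.
Omar has just one choice, so Omar = 2.

Grace=3, Omar=2, Nate=5, Frank=1, Mona=6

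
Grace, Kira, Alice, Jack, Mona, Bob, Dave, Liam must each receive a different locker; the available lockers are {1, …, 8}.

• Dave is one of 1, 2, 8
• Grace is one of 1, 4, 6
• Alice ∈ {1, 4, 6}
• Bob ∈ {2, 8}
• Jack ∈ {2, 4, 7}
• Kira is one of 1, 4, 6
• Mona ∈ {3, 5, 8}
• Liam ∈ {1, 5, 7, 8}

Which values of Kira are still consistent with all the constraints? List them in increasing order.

The 8 variables together cover exactly {1, 2, 3, 4, 5, 6, 7, 8} — 8 values for 8 variables — and 3 appears only in Mona's list, so Mona = 3.
Among the 7 still-open variables, 5 fits only Liam (and all 7 values in {1, 2, 4, 5, 6, 7, 8} must be used), so Liam = 5.
The 6 still-open variables together cover exactly {1, 2, 4, 6, 7, 8} — 6 values for 6 variables — and 7 appears only in Jack's list, so Jack = 7.
Grace, Kira, Alice share exactly the 3 values {1, 4, 6}; by pigeonhole those values go to them, so strike 1, 4, 6 from Dave.
No further eliminations apply; Kira can still be any of 1, 4, 6.

1, 4, 6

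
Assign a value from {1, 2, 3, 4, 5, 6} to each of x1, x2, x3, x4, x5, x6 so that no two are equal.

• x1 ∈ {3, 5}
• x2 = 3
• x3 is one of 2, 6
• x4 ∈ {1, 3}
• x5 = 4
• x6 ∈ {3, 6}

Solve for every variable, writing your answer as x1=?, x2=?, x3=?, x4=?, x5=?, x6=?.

x2 must be 3 (only option left). Remove 3 from x1, x4, x6.
x4's domain is down to {1}, so x4 = 1.
That leaves x5 = 4.
x6 has just one choice, so x6 = 6. Remove 6 from x3.
x1's domain is down to {5}, so x1 = 5.
x3 has just one choice, so x3 = 2.

x1=5, x2=3, x3=2, x4=1, x5=4, x6=6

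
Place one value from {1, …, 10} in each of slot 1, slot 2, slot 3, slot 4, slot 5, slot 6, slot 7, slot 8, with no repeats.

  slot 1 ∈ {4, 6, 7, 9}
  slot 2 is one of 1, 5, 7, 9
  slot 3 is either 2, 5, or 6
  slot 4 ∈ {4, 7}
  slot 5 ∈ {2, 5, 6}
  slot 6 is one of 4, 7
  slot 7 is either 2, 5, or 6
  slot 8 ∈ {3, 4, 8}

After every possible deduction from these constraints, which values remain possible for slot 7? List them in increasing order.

2, 5, 6

slot 4 and slot 6 share exactly the 2 values {4, 7}; by pigeonhole those values go to them, so strike 4, 7 from slot 1, slot 2, slot 8.
The 3 variables slot 3, slot 5, slot 7 are confined to {2, 5, 6}, which locks those values in; drop them from slot 1, slot 2.
slot 1 has just one choice, so slot 1 = 9. So slot 2 can't be 9.
slot 2 has just one choice, so slot 2 = 1.
No further eliminations apply; slot 7 can still be any of 2, 5, 6.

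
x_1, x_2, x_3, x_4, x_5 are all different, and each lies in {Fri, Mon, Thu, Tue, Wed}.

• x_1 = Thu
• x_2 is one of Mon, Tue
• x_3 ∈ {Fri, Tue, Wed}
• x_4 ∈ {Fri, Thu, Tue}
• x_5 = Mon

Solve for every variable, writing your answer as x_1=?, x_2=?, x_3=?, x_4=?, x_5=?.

x_1=Thu, x_2=Tue, x_3=Wed, x_4=Fri, x_5=Mon

x_1 has just one choice, so x_1 = Thu. Strike Thu from x_4.
x_5 has just one choice, so x_5 = Mon. Remove Mon from x_2.
x_2 has just one choice, so x_2 = Tue. Strike Tue from x_3, x_4.
x_4 has just one choice, so x_4 = Fri. So x_3 can't be Fri.
x_3 has just one choice, so x_3 = Wed.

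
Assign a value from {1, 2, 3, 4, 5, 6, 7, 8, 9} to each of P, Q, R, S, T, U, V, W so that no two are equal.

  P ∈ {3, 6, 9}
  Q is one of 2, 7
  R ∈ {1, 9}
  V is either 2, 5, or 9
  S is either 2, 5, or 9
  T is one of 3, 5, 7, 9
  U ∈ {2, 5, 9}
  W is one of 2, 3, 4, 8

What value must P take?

6

The 3 variables S, U, V are confined to {2, 5, 9}, which locks those values in; drop them from P, Q, R, T, W.
Q's domain is down to {7}, so Q = 7. So T can't be 7.
That leaves R = 1.
That leaves T = 3. Eliminate 3 elsewhere: P, W.
So P = 6.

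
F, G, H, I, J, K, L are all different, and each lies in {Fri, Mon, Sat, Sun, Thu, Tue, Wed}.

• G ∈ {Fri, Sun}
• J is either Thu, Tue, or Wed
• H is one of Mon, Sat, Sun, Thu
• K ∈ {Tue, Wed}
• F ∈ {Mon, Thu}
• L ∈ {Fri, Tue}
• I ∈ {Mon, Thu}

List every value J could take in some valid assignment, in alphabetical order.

Tue, Wed

The 7 variables draw from only 7 values {Fri, Mon, Sat, Sun, Thu, Tue, Wed}, so each is used; only H can be Sat, hence H = Sat.
The 6 still-open variables draw from only 6 values {Fri, Mon, Sun, Thu, Tue, Wed}, so each is used; only G can be Sun, hence G = Sun.
Among the 5 still-open variables, Fri fits only L (and all 5 values in {Fri, Mon, Thu, Tue, Wed} must be used), so L = Fri.
F and I between them cover only {Mon, Thu} — a naked pair. Remove those values from J.
No further eliminations apply; J can still be any of Tue, Wed.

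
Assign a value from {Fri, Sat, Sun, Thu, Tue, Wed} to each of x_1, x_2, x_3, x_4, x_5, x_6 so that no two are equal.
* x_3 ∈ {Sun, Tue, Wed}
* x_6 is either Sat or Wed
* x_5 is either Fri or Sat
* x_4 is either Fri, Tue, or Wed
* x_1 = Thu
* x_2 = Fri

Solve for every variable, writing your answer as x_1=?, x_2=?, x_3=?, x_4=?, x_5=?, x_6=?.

x_1=Thu, x_2=Fri, x_3=Sun, x_4=Tue, x_5=Sat, x_6=Wed

x_1 must be Thu (only option left).
x_2's domain is down to {Fri}, so x_2 = Fri. Strike Fri from x_4, x_5.
x_5 must be Sat (only option left). Remove Sat from x_6.
x_6's domain is down to {Wed}, so x_6 = Wed. Eliminate Wed elsewhere: x_3, x_4.
x_4's domain is down to {Tue}, so x_4 = Tue. So x_3 can't be Tue.
x_3 must be Sun (only option left).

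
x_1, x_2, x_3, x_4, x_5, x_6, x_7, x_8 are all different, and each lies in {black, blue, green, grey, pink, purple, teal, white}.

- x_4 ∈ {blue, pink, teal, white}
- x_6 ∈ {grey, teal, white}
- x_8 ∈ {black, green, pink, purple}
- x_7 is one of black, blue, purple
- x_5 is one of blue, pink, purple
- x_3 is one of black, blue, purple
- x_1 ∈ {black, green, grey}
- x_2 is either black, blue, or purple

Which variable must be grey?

x_2, x_3, x_7 share exactly the 3 values {black, blue, purple}; by pigeonhole those values go to them, so strike black, blue, purple from x_1, x_4, x_5, x_8.
x_5 has just one choice, so x_5 = pink. Remove pink from x_4, x_8.
x_8's domain is down to {green}, so x_8 = green. Eliminate green elsewhere: x_1.
So grey goes to x_1.

x_1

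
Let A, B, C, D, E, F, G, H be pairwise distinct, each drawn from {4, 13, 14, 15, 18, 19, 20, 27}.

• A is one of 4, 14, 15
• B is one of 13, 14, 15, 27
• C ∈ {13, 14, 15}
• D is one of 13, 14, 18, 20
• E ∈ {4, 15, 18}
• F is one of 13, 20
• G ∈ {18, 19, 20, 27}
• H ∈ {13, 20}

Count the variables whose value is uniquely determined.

The 8 variables together cover exactly {4, 13, 14, 15, 18, 19, 20, 27} — 8 values for 8 variables — and 19 appears only in G's list, so G = 19.
The 7 still-open variables together cover exactly {4, 13, 14, 15, 18, 20, 27} — 7 values for 7 variables — and 27 appears only in B's list, so B = 27.
F and H share exactly the 2 values {13, 20}; by pigeonhole those values go to them, so strike 13, 20 from C, D.
Determined: B=27, G=19. The other variables each still have more than one consistent value. That makes 2.

2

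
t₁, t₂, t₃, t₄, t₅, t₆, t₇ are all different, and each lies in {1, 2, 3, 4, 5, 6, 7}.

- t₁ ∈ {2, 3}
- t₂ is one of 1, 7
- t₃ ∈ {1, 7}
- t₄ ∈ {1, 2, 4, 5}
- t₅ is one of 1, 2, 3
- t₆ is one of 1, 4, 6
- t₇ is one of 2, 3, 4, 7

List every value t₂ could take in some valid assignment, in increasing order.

1, 7

The 7 variables draw from only 7 values {1, 2, 3, 4, 5, 6, 7}, so each is used; only t₄ can be 5, hence t₄ = 5.
The 6 still-open variables draw from only 6 values {1, 2, 3, 4, 6, 7}, so each is used; only t₆ can be 6, hence t₆ = 6.
The 5 still-open variables together cover exactly {1, 2, 3, 4, 7} — 5 values for 5 variables — and 4 appears only in t₇'s list, so t₇ = 4.
t₂ and t₃ between them cover only {1, 7} — a naked pair. Remove those values from t₅.
No further eliminations apply; t₂ can still be any of 1, 7.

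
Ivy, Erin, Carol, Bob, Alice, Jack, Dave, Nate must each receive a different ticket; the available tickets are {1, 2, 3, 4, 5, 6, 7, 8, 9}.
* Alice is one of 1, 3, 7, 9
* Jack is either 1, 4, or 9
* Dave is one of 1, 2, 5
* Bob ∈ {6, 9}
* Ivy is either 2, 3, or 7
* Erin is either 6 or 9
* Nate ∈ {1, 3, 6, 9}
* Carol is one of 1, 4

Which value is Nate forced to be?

3

The 8 variables together cover exactly {1, 2, 3, 4, 5, 6, 7, 9} — 8 values for 8 variables — and 5 appears only in Dave's list, so Dave = 5.
Among the 7 still-open variables, 2 fits only Ivy (and all 7 values in {1, 2, 3, 4, 6, 7, 9} must be used), so Ivy = 2.
The 6 still-open variables draw from only 6 values {1, 3, 4, 6, 7, 9}, so each is used; only Alice can be 7, hence Alice = 7.
The 5 still-open variables together cover exactly {1, 3, 4, 6, 9} — 5 values for 5 variables — and 3 appears only in Nate's list, so Nate = 3.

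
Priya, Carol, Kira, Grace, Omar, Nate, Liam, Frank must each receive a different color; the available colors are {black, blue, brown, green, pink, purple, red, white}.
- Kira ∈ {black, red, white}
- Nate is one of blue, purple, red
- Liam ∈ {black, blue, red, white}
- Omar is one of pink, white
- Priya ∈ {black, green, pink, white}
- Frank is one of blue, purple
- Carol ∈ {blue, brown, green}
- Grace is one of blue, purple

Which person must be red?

The 8 variables draw from only 8 values {black, blue, brown, green, pink, purple, red, white}, so each is used; only Carol can be brown, hence Carol = brown.
The 7 still-open variables together cover exactly {black, blue, green, pink, purple, red, white} — 7 values for 7 variables — and green appears only in Priya's list, so Priya = green.
Among the 6 still-open variables, pink fits only Omar (and all 6 values in {black, blue, pink, purple, red, white} must be used), so Omar = pink.
Grace and Frank between them cover only {blue, purple} — a naked pair. Remove those values from Nate, Liam.
So red goes to Nate.

Nate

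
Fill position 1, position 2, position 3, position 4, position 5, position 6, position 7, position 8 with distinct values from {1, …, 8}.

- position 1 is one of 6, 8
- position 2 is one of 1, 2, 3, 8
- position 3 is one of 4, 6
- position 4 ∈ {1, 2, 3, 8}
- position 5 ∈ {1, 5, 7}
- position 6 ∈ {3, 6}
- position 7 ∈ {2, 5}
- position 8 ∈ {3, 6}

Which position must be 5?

The 8 variables together cover exactly {1, 2, 3, 4, 5, 6, 7, 8} — 8 values for 8 variables — and 4 appears only in position 3's list, so position 3 = 4.
The 7 still-open variables together cover exactly {1, 2, 3, 5, 6, 7, 8} — 7 values for 7 variables — and 7 appears only in position 5's list, so position 5 = 7.
The 6 still-open variables draw from only 6 values {1, 2, 3, 5, 6, 8}, so each is used; only position 7 can be 5, hence position 7 = 5.

position 7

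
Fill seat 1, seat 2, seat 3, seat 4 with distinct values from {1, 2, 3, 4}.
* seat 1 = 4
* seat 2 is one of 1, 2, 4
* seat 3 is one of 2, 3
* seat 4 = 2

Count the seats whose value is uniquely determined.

seat 1 must be 4 (only option left). Remove 4 from seat 2.
seat 4's domain is down to {2}, so seat 4 = 2. Remove 2 from seat 2, seat 3.
seat 2's domain is down to {1}, so seat 2 = 1.
seat 3's domain is down to {3}, so seat 3 = 3.
Every seat is fixed: seat 1=4, seat 2=1, seat 3=3, seat 4=2. That makes 4.

4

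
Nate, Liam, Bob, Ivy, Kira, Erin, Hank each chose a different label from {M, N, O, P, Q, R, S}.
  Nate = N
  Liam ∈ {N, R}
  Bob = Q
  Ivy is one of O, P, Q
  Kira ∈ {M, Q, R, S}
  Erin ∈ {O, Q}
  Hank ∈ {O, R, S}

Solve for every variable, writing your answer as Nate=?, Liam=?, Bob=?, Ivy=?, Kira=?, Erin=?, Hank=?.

Nate has just one choice, so Nate = N. Remove N from Liam.
Liam's domain is down to {R}, so Liam = R. Strike R from Kira, Hank.
Bob's domain is down to {Q}, so Bob = Q. Remove Q from Ivy, Kira, Erin.
That leaves Erin = O. Strike O from Ivy, Hank.
Hank must be S (only option left). Eliminate S elsewhere: Kira.
Ivy's domain is down to {P}, so Ivy = P.
Kira's domain is down to {M}, so Kira = M.

Nate=N, Liam=R, Bob=Q, Ivy=P, Kira=M, Erin=O, Hank=S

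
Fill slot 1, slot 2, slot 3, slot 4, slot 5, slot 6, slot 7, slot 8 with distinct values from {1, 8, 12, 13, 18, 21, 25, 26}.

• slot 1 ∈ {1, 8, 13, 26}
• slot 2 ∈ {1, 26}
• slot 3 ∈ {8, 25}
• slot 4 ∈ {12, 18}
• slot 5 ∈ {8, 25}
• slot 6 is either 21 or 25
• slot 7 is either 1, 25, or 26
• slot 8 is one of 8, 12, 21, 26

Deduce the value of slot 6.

21

Among the 8 variables, 13 fits only slot 1 (and all 8 values in {1, 8, 12, 13, 18, 21, 25, 26} must be used), so slot 1 = 13.
The 7 still-open variables together cover exactly {1, 8, 12, 18, 21, 25, 26} — 7 values for 7 variables — and 18 appears only in slot 4's list, so slot 4 = 18.
The 6 still-open variables draw from only 6 values {1, 8, 12, 21, 25, 26}, so each is used; only slot 8 can be 12, hence slot 8 = 12.
The 5 still-open variables together cover exactly {1, 8, 21, 25, 26} — 5 values for 5 variables — and 21 appears only in slot 6's list, so slot 6 = 21.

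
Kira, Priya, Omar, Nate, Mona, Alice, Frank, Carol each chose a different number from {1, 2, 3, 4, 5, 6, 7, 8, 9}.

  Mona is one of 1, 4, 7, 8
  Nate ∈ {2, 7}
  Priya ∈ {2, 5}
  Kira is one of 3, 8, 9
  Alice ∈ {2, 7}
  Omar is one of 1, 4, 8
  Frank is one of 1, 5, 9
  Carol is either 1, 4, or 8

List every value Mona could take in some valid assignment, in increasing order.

1, 4, 8

Among the 8 variables, 3 fits only Kira (and all 8 values in {1, 2, 3, 4, 5, 7, 8, 9} must be used), so Kira = 3.
The 7 still-open variables draw from only 7 values {1, 2, 4, 5, 7, 8, 9}, so each is used; only Frank can be 9, hence Frank = 9.
Among the 6 still-open variables, 5 fits only Priya (and all 6 values in {1, 2, 4, 5, 7, 8} must be used), so Priya = 5.
Nate and Alice share exactly the 2 values {2, 7}; by pigeonhole those values go to them, so strike 2, 7 from Mona.
No further eliminations apply; Mona can still be any of 1, 4, 8.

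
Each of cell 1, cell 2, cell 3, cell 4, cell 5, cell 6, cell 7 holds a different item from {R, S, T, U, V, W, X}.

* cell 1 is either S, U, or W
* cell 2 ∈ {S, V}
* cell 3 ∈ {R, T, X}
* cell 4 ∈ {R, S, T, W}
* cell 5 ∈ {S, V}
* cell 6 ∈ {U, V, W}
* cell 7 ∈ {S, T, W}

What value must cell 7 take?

T

The 7 variables draw from only 7 values {R, S, T, U, V, W, X}, so each is used; only cell 3 can be X, hence cell 3 = X.
The 6 still-open variables together cover exactly {R, S, T, U, V, W} — 6 values for 6 variables — and R appears only in cell 4's list, so cell 4 = R.
The 5 still-open variables draw from only 5 values {S, T, U, V, W}, so each is used; only cell 7 can be T, hence cell 7 = T.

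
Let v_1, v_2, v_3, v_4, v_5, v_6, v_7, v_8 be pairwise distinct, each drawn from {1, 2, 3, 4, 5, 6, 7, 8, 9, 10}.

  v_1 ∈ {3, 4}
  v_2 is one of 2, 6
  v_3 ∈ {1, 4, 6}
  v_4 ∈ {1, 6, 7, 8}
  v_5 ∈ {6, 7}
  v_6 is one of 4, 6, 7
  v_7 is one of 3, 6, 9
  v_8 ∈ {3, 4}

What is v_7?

9

Among the 8 variables, 2 fits only v_2 (and all 8 values in {1, 2, 3, 4, 6, 7, 8, 9} must be used), so v_2 = 2.
Among the 7 still-open variables, 8 fits only v_4 (and all 7 values in {1, 3, 4, 6, 7, 8, 9} must be used), so v_4 = 8.
The 6 still-open variables draw from only 6 values {1, 3, 4, 6, 7, 9}, so each is used; only v_3 can be 1, hence v_3 = 1.
Among the 5 still-open variables, 9 fits only v_7 (and all 5 values in {3, 4, 6, 7, 9} must be used), so v_7 = 9.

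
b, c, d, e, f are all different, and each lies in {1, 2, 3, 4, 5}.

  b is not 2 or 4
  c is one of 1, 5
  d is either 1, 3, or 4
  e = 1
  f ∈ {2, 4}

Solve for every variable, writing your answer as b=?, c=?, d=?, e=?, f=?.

e's domain is down to {1}, so e = 1. So b, c, d can't be 1.
c's domain is down to {5}, so c = 5. So b can't be 5.
That leaves b = 3. Remove 3 from d.
That leaves d = 4. Strike 4 from f.
f has just one choice, so f = 2.

b=3, c=5, d=4, e=1, f=2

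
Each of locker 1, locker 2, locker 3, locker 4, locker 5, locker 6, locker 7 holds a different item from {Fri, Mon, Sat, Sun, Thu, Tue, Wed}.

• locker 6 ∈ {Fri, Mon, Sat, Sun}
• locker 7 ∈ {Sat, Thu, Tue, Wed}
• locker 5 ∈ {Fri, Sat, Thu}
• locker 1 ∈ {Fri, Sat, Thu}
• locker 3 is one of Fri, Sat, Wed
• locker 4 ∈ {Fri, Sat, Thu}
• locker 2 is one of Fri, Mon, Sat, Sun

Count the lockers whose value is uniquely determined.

Among the 7 variables, Tue fits only locker 7 (and all 7 values in {Fri, Mon, Sat, Sun, Thu, Tue, Wed} must be used), so locker 7 = Tue.
Among the 6 still-open variables, Wed fits only locker 3 (and all 6 values in {Fri, Mon, Sat, Sun, Thu, Wed} must be used), so locker 3 = Wed.
locker 1, locker 4, locker 5 share exactly the 3 values {Fri, Sat, Thu}; by pigeonhole those values go to them, so strike Fri, Sat, Thu from locker 2, locker 6.
Determined: locker 3=Wed, locker 7=Tue. The other lockers each still have more than one consistent value. That makes 2.

2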